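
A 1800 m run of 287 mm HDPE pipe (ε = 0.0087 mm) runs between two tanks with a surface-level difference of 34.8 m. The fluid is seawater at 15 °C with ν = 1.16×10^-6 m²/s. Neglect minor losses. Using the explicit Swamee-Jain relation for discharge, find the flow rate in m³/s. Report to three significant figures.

Q ≈ 0.188 m³/s

Swamee-Jain (Type II): Q = -0.965·√(gD⁵h_f/L)·ln[ε/(3.7D) + √(3.17ν²L/(gD³h_f))]
√(gD⁵h_f/L) = √(9.81·0.287⁵·34.8/1800) = 0.01922
ε/(3.7D) = 8.19×10^-6; √(3.17ν²L/(gD³h_f)) = 3.08×10^-5
Q = -0.965·0.01922·ln(3.904×10^-5) = 0.1882 m³/s
Check: V = 2.91 m/s, Re = 7.20×10^5, f = 0.01285, h_f = 34.8 m ≈ 34.8 m ✓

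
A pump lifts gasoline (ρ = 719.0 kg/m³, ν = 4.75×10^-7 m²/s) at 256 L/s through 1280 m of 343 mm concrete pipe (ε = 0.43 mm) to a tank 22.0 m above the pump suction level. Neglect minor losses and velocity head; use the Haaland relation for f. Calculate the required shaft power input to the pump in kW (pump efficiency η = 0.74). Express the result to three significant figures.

P_shaft ≈ 128 kW

V = 4Q/(πD²) = 2.771 m/s; Re = 2.00×10^6; ε/D = 0.00125; f = 0.02092
h_f = f(L/D)V²/2g = 30.54 m
Total head H = z + h_f = 22.0 + 30.54 = 52.54 m
P_hyd = ρgQH = 719.0·9.81·0.256·52.54 = 94.87 kW
P_shaft = P_hyd/η = 94.87/0.74 = 128.2 kW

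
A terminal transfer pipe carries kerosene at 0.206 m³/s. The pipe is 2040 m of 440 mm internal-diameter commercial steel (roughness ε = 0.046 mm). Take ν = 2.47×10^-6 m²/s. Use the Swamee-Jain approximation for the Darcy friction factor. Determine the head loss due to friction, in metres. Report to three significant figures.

h_f ≈ 6.92 m

V = 4Q/(πD²) = 4·0.206/(π·0.440²) = 1.355 m/s
Re = VD/ν = 1.355·0.440/2.47×10^-6 = 2.41×10^5 → turbulent
ε/D = 0.046/440 = 1.05×10^-4
Swamee-Jain: f = 0.01597
h_f = f(L/D)V²/(2g) = 0.01597·(2040/0.440)·1.355²/(2·9.81) = 6.925 m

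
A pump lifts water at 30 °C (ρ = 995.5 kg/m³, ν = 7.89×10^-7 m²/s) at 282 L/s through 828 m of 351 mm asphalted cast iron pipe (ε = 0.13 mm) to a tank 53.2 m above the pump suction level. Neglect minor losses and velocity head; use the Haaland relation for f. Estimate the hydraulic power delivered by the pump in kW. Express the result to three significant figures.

V = 4Q/(πD²) = 2.914 m/s; Re = 1.30×10^6; ε/D = 3.70×10^-4; f = 0.01609
h_f = f(L/D)V²/2g = 16.43 m
Total head H = z + h_f = 53.2 + 16.43 = 69.63 m
P_hyd = ρgQH = 995.5·9.81·0.282·69.63 = 191.8 kW

P_hyd ≈ 192 kW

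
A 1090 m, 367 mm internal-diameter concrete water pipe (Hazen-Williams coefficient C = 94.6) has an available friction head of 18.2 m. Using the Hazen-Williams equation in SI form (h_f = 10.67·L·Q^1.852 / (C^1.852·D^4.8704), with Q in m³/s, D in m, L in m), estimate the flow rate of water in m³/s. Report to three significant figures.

Rearranging: Q = [h_f·C^1.852·D^4.8704 / (10.67·L)]^(1/1.852)
Q = [18.2·94.6^1.852·0.367^4.8704 / (10.67·1090)]^0.540 = 0.2071 m³/s

Q ≈ 0.207 m³/s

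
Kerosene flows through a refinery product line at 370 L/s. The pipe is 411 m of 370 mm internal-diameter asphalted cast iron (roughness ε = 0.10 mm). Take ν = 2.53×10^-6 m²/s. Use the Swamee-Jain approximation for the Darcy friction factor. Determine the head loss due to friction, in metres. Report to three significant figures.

h_f ≈ 10.8 m

V = 4Q/(πD²) = 4·0.370/(π·0.370²) = 3.441 m/s
Re = VD/ν = 3.441·0.370/2.53×10^-6 = 5.03×10^5 → turbulent
ε/D = 0.10/370 = 2.70×10^-4
Swamee-Jain: f = 0.01612
h_f = f(L/D)V²/(2g) = 0.01612·(411/0.370)·3.441²/(2·9.81) = 10.81 m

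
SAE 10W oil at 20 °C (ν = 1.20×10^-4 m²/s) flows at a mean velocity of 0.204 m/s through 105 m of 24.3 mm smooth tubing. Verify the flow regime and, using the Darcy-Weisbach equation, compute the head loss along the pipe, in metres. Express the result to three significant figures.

h_f ≈ 14.2 m

Re = VD/ν = 0.204·0.02430/1.20×10^-4 = 41.3 → laminar (Re < 2300)
f = 64/Re = 1.549
h_f = f(L/D)V²/(2g) = 1.549·(105/0.02430)·0.204²/(2·9.81) = 14.20 m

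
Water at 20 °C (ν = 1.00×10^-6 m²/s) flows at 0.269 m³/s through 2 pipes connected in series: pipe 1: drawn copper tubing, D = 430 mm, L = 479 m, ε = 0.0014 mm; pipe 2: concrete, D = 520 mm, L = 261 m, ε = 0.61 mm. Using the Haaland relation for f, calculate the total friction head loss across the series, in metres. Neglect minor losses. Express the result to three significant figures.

Pipe 1: V = 1.852 m/s, Re = 7.97×10^5, ε/D = 3.26×10^-6, f = 0.01209, h_1 = f(L/D)V²/2g = 2.355 m
Pipe 2: V = 1.267 m/s, Re = 6.59×10^5, ε/D = 0.00117, f = 0.02082, h_2 = f(L/D)V²/2g = 0.8545 m
Series → Q common, losses add: H = Σh = 3.210 m

H ≈ 3.21 m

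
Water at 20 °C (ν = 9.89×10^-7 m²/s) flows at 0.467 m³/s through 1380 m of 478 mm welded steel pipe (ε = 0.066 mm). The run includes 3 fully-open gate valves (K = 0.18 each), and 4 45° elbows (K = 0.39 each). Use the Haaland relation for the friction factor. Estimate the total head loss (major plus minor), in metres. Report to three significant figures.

H_L ≈ 14.3 m

V = 4Q/(πD²) = 2.602 m/s; V²/2g = 0.3452 m
Re = 1.26×10^6, ε/D = 1.38×10^-4 → f = 0.01366 (Haaland)
Major: h_f = f(L/D)·V²/2g = 0.01366·2887·0.3452 = 13.61 m
Minor: ΣK = 2.10; h_m = ΣK·V²/2g = 0.7249 m
Total H_L = 13.61 + 0.7249 = 14.34 m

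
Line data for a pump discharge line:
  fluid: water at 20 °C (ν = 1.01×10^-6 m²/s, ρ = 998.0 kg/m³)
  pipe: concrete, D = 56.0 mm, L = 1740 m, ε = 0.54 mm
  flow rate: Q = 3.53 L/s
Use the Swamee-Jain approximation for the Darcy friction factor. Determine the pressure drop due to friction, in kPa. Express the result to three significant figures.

Δp ≈ 1230 kPa

V = 4Q/(πD²) = 4·0.00353/(π·0.0560²) = 1.433 m/s
Re = VD/ν = 1.433·0.0560/1.01×10^-6 = 7.95×10^4 → turbulent
ε/D = 0.54/56.0 = 0.00964
Swamee-Jain: f = 0.03850
h_f = f(L/D)V²/(2g) = 0.03850·(1740/0.0560)·1.433²/(2·9.81) = 125.2 m
Δp = ρg·h_f = 998.0·9.81·125.2 = 1226 kPa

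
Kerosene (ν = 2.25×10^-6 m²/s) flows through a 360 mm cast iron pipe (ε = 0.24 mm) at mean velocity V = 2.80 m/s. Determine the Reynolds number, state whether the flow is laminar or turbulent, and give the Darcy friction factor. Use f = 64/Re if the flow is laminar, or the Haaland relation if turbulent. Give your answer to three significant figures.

Re = VD/ν = 2.800·0.360/2.25×10^-6 = 4.48×10^5
Re > 4000 → turbulent; ε/D = 6.67×10^-4
Haaland: f = 0.01864

Re ≈ 4.48×10^5; turbulent; f ≈ 0.0186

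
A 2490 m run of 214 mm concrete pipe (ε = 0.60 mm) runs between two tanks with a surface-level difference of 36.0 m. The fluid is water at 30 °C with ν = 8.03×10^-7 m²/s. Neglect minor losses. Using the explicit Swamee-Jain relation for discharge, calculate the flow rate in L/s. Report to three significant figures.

Swamee-Jain (Type II): Q = -0.965·√(gD⁵h_f/L)·ln[ε/(3.7D) + √(3.17ν²L/(gD³h_f))]
√(gD⁵h_f/L) = √(9.81·0.214⁵·36.0/2490) = 0.007978
ε/(3.7D) = 7.58×10^-4; √(3.17ν²L/(gD³h_f)) = 3.83×10^-5
Q = -0.965·0.007978·ln(7.961×10^-4) = 0.05494 m³/s
Check: V = 1.53 m/s, Re = 4.07×10^5, f = 0.02615, h_f = 36.2 m ≈ 36.0 m ✓

Q ≈ 54.9 L/s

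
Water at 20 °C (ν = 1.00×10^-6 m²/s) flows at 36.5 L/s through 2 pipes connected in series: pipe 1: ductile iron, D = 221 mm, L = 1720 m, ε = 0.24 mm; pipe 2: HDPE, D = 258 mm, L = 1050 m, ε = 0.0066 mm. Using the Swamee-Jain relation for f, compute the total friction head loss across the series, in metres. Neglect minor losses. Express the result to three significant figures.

Pipe 1: V = 0.9515 m/s, Re = 2.10×10^5, ε/D = 0.00109, f = 0.02146, h_1 = f(L/D)V²/2g = 7.709 m
Pipe 2: V = 0.6982 m/s, Re = 1.80×10^5, ε/D = 2.56×10^-5, f = 0.01607, h_2 = f(L/D)V²/2g = 1.625 m
Series → Q common, losses add: H = Σh = 9.334 m

H ≈ 9.33 m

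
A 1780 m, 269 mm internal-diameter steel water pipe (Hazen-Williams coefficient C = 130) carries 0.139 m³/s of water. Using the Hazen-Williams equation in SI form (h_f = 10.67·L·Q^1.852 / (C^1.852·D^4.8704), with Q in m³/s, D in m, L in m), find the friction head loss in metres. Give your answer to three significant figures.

h_f ≈ 35.8 m

h_f = 10.67·1780·0.139^1.852 / (130^1.852·0.269^4.8704) = 35.79 m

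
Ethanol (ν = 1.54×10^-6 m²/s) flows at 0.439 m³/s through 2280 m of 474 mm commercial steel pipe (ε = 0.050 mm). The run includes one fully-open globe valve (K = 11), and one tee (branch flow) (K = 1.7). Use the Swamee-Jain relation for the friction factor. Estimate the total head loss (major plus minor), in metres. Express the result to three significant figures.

H_L ≈ 25.1 m

V = 4Q/(πD²) = 2.488 m/s; V²/2g = 0.3155 m
Re = 7.66×10^5, ε/D = 1.05×10^-4 → f = 0.01391 (Swamee-Jain)
Major: h_f = f(L/D)·V²/2g = 0.01391·4810·0.3155 = 21.10 m
Minor: ΣK = 12.7; h_m = ΣK·V²/2g = 4.006 m
Total H_L = 21.10 + 4.006 = 25.11 m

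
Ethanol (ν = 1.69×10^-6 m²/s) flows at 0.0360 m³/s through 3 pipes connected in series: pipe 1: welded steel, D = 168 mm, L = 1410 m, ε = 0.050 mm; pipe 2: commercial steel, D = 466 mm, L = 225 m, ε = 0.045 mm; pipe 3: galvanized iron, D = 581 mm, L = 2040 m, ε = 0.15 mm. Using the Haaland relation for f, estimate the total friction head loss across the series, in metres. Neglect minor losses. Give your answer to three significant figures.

H ≈ 20.3 m

Pipe 1: V = 1.624 m/s, Re = 1.61×10^5, ε/D = 2.98×10^-4, f = 0.01795, h_1 = f(L/D)V²/2g = 20.25 m
Pipe 2: V = 0.2111 m/s, Re = 5.82×10^4, ε/D = 9.66×10^-5, f = 0.02032, h_2 = f(L/D)V²/2g = 0.02228 m
Pipe 3: V = 0.1358 m/s, Re = 4.67×10^4, ε/D = 2.58×10^-4, f = 0.02178, h_3 = f(L/D)V²/2g = 0.07188 m
Series → Q common, losses add: H = Σh = 20.34 m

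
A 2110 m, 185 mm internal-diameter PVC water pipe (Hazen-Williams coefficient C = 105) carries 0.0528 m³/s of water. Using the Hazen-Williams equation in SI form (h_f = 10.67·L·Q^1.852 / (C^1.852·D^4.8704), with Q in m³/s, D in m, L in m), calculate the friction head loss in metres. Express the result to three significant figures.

h_f ≈ 65.0 m

h_f = 10.67·2110·0.0528^1.852 / (105^1.852·0.185^4.8704) = 64.97 m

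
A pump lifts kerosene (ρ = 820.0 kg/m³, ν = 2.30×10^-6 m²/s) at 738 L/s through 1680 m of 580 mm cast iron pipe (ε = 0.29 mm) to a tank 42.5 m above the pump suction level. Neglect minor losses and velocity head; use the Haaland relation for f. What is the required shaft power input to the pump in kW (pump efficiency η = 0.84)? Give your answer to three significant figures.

P_shaft ≈ 442 kW

V = 4Q/(πD²) = 2.793 m/s; Re = 7.04×10^5; ε/D = 5.00×10^-4; f = 0.01735
h_f = f(L/D)V²/2g = 19.98 m
Total head H = z + h_f = 42.5 + 19.98 = 62.48 m
P_hyd = ρgQH = 820.0·9.81·0.738·62.48 = 370.9 kW
P_shaft = P_hyd/η = 370.9/0.84 = 441.6 kW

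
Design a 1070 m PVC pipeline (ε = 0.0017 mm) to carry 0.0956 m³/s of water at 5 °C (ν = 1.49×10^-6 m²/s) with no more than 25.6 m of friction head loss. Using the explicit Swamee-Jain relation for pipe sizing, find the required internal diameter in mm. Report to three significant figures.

D ≈ 216 mm

Swamee-Jain (Type III): D = 0.66·[ε^1.25·(LQ²/(gh_f))^4.75 + ν·Q^9.4·(L/(gh_f))^5.2]^0.04
LQ²/(gh_f) = 0.03894; L/(gh_f) = 4.261
Term 1 = ε^1.25·(…)^4.75 = 1.24×10^-14; Term 2 = ν·Q^9.4·(…)^5.2 = 7.29×10^-13
D = 0.66·(1.24×10^-14 + 7.29×10^-13)^0.04 = 0.2159 m = 216 mm
Check: V = 2.61 m/s, Re = 3.78×10^5, f = 0.01388, h_f = 23.9 m ≈ 25.6 m ✓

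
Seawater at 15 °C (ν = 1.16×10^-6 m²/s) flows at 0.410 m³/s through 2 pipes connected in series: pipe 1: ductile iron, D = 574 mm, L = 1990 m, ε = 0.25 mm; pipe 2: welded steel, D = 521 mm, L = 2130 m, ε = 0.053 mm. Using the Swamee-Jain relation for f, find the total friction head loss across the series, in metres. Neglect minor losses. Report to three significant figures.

H ≈ 18.1 m

Pipe 1: V = 1.584 m/s, Re = 7.84×10^5, ε/D = 4.36×10^-4, f = 0.01700, h_1 = f(L/D)V²/2g = 7.540 m
Pipe 2: V = 1.923 m/s, Re = 8.64×10^5, ε/D = 1.02×10^-4, f = 0.01370, h_2 = f(L/D)V²/2g = 10.56 m
Series → Q common, losses add: H = Σh = 18.10 m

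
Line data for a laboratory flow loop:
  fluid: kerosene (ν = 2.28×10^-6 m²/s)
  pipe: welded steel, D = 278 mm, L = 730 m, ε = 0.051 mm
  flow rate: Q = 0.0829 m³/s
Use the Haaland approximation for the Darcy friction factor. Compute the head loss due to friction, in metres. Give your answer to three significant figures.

V = 4Q/(πD²) = 4·0.0829/(π·0.278²) = 1.366 m/s
Re = VD/ν = 1.366·0.278/2.28×10^-6 = 1.67×10^5 → turbulent
ε/D = 0.051/278 = 1.83×10^-4
Haaland: f = 0.01720
h_f = f(L/D)V²/(2g) = 0.01720·(730/0.278)·1.366²/(2·9.81) = 4.294 m

h_f ≈ 4.29 m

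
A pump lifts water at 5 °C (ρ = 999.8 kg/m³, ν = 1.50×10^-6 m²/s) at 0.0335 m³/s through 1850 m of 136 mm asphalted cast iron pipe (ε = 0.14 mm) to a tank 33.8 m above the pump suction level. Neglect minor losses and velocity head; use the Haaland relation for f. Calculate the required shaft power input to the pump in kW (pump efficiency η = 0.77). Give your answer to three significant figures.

V = 4Q/(πD²) = 2.306 m/s; Re = 2.09×10^5; ε/D = 0.00103; f = 0.02098
h_f = f(L/D)V²/2g = 77.36 m
Total head H = z + h_f = 33.8 + 77.36 = 111.2 m
P_hyd = ρgQH = 999.8·9.81·0.0335·111.2 = 36.52 kW
P_shaft = P_hyd/η = 36.52/0.77 = 47.43 kW

P_shaft ≈ 47.4 kW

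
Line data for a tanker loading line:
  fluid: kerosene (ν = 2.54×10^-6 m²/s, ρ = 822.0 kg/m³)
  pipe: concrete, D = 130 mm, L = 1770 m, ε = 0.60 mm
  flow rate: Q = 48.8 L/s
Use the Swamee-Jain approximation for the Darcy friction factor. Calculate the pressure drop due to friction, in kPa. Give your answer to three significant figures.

Δp ≈ 2300 kPa

V = 4Q/(πD²) = 4·0.0488/(π·0.130²) = 3.677 m/s
Re = VD/ν = 3.677·0.130/2.54×10^-6 = 1.88×10^5 → turbulent
ε/D = 0.60/130 = 0.00462
Swamee-Jain: f = 0.03036
h_f = f(L/D)V²/(2g) = 0.03036·(1770/0.130)·3.677²/(2·9.81) = 284.8 m
Δp = ρg·h_f = 822.0·9.81·284.8 = 2296 kPa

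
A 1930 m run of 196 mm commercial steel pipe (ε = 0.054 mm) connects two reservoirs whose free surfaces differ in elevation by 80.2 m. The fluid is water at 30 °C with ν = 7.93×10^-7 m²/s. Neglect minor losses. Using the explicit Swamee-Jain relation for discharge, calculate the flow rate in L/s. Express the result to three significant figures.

Swamee-Jain (Type II): Q = -0.965·√(gD⁵h_f/L)·ln[ε/(3.7D) + √(3.17ν²L/(gD³h_f))]
√(gD⁵h_f/L) = √(9.81·0.196⁵·80.2/1930) = 0.01086
ε/(3.7D) = 7.45×10^-5; √(3.17ν²L/(gD³h_f)) = 2.55×10^-5
Q = -0.965·0.01086·ln(9.995×10^-5) = 0.09652 m³/s
Check: V = 3.20 m/s, Re = 7.91×10^5, f = 0.01572, h_f = 80.7 m ≈ 80.2 m ✓

Q ≈ 96.5 L/s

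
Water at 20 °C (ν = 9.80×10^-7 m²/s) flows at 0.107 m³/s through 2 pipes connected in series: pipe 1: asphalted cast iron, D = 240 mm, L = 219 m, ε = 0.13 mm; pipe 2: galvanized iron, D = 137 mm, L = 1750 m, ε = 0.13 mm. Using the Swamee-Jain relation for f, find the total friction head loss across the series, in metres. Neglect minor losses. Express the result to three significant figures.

Pipe 1: V = 2.365 m/s, Re = 5.79×10^5, ε/D = 5.42×10^-4, f = 0.01791, h_1 = f(L/D)V²/2g = 4.661 m
Pipe 2: V = 7.259 m/s, Re = 1.01×10^6, ε/D = 9.49×10^-4, f = 0.01979, h_2 = f(L/D)V²/2g = 678.8 m
Series → Q common, losses add: H = Σh = 683.5 m

H ≈ 683 m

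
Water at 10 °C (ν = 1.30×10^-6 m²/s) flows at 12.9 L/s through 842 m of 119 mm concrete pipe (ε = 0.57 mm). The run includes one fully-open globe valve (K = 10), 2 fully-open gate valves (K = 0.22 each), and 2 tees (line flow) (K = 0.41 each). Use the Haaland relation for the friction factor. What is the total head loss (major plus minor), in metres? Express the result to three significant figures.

V = 4Q/(πD²) = 1.160 m/s; V²/2g = 0.06857 m
Re = 1.06×10^5, ε/D = 0.00479 → f = 0.03086 (Haaland)
Major: h_f = f(L/D)·V²/2g = 0.03086·7076·0.06857 = 14.97 m
Minor: ΣK = 11.3; h_m = ΣK·V²/2g = 0.7721 m
Total H_L = 14.97 + 0.7721 = 15.74 m

H_L ≈ 15.7 m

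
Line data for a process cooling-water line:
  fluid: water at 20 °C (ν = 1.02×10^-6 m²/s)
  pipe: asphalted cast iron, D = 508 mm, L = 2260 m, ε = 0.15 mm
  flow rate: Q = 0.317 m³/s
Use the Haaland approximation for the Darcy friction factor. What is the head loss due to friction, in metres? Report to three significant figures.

h_f ≈ 8.72 m

V = 4Q/(πD²) = 4·0.317/(π·0.508²) = 1.564 m/s
Re = VD/ν = 1.564·0.508/1.02×10^-6 = 7.79×10^5 → turbulent
ε/D = 0.15/508 = 2.95×10^-4
Haaland: f = 0.01572
h_f = f(L/D)V²/(2g) = 0.01572·(2260/0.508)·1.564²/(2·9.81) = 8.722 m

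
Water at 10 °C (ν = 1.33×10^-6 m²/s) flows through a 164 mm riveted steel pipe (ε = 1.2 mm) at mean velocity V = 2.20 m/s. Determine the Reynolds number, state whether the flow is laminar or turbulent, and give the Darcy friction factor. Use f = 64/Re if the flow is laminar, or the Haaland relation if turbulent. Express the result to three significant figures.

Re = VD/ν = 2.200·0.164/1.33×10^-6 = 2.71×10^5
Re > 4000 → turbulent; ε/D = 0.00732
Haaland: f = 0.03452

Re ≈ 2.71×10^5; turbulent; f ≈ 0.0345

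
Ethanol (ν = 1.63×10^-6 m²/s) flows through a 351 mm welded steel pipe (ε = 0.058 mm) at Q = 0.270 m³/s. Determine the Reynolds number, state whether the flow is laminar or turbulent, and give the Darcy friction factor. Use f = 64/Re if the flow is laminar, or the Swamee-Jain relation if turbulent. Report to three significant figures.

V = 4Q/(πD²) = 2.790 m/s
Re = VD/ν = 2.790·0.351/1.63×10^-6 = 6.01×10^5
Re > 4000 → turbulent; ε/D = 1.65×10^-4
Swamee-Jain: f = 0.01493

Re ≈ 6.01×10^5; turbulent; f ≈ 0.0149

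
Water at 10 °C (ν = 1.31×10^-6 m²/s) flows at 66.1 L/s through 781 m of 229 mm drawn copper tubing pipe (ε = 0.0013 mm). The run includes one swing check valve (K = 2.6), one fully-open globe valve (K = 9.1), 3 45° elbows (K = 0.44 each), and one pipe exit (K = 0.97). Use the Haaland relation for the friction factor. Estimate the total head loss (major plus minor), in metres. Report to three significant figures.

V = 4Q/(πD²) = 1.605 m/s; V²/2g = 0.1313 m
Re = 2.81×10^5, ε/D = 5.68×10^-6 → f = 0.01457 (Haaland)
Major: h_f = f(L/D)·V²/2g = 0.01457·3410·0.1313 = 6.522 m
Minor: ΣK = 14.0; h_m = ΣK·V²/2g = 1.837 m
Total H_L = 6.522 + 1.837 = 8.358 m

H_L ≈ 8.36 m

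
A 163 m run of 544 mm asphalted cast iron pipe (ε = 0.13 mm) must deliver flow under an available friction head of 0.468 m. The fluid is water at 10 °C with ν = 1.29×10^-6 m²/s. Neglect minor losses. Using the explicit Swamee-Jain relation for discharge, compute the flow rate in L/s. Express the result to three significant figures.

Q ≈ 326 L/s

Swamee-Jain (Type II): Q = -0.965·√(gD⁵h_f/L)·ln[ε/(3.7D) + √(3.17ν²L/(gD³h_f))]
√(gD⁵h_f/L) = √(9.81·0.544⁵·0.468/163) = 0.03663
ε/(3.7D) = 6.46×10^-5; √(3.17ν²L/(gD³h_f)) = 3.41×10^-5
Q = -0.965·0.03663·ln(9.869×10^-5) = 0.3260 m³/s
Check: V = 1.40 m/s, Re = 5.92×10^5, f = 0.01567, h_f = 0.471 m ≈ 0.468 m ✓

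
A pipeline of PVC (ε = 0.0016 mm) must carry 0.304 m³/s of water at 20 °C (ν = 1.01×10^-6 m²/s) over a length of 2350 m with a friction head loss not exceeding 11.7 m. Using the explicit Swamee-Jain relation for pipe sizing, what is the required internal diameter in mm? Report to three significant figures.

Swamee-Jain (Type III): D = 0.66·[ε^1.25·(LQ²/(gh_f))^4.75 + ν·Q^9.4·(L/(gh_f))^5.2]^0.04
LQ²/(gh_f) = 1.892; L/(gh_f) = 20.47
Term 1 = ε^1.25·(…)^4.75 = 1.18×10^-6; Term 2 = ν·Q^9.4·(…)^5.2 = 9.15×10^-5
D = 0.66·(1.18×10^-6 + 9.15×10^-5)^0.04 = 0.4552 m = 455 mm
Check: V = 1.87 m/s, Re = 8.42×10^5, f = 0.01203, h_f = 11.0 m ≈ 11.7 m ✓

D ≈ 455 mm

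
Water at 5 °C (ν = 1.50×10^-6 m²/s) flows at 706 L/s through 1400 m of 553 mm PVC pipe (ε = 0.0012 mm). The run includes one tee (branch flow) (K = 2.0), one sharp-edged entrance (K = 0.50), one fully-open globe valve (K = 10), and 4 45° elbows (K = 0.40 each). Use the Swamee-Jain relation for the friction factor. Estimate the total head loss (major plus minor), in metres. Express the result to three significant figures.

V = 4Q/(πD²) = 2.939 m/s; V²/2g = 0.4404 m
Re = 1.08×10^6, ε/D = 2.17×10^-6 → f = 0.01151 (Swamee-Jain)
Major: h_f = f(L/D)·V²/2g = 0.01151·2532·0.4404 = 12.83 m
Minor: ΣK = 14.1; h_m = ΣK·V²/2g = 6.209 m
Total H_L = 12.83 + 6.209 = 19.04 m

H_L ≈ 19.0 m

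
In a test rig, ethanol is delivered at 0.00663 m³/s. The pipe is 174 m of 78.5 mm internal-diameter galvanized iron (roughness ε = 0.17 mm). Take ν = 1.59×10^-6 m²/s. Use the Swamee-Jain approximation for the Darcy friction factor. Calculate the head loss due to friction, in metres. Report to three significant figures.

V = 4Q/(πD²) = 4·0.00663/(π·0.0785²) = 1.370 m/s
Re = VD/ν = 1.370·0.0785/1.59×10^-6 = 6.76×10^4 → turbulent
ε/D = 0.17/78.5 = 0.00217
Swamee-Jain: f = 0.02646
h_f = f(L/D)V²/(2g) = 0.02646·(174/0.0785)·1.370²/(2·9.81) = 5.609 m

h_f ≈ 5.61 m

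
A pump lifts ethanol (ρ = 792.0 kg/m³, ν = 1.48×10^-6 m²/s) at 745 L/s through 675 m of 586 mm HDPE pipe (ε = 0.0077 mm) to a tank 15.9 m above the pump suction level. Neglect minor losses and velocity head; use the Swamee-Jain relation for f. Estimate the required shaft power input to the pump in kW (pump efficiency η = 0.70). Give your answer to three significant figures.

P_shaft ≈ 175 kW

V = 4Q/(πD²) = 2.762 m/s; Re = 1.09×10^6; ε/D = 1.31×10^-5; f = 0.01177
h_f = f(L/D)V²/2g = 5.273 m
Total head H = z + h_f = 15.9 + 5.273 = 21.17 m
P_hyd = ρgQH = 792.0·9.81·0.745·21.17 = 122.6 kW
P_shaft = P_hyd/η = 122.6/0.70 = 175.1 kW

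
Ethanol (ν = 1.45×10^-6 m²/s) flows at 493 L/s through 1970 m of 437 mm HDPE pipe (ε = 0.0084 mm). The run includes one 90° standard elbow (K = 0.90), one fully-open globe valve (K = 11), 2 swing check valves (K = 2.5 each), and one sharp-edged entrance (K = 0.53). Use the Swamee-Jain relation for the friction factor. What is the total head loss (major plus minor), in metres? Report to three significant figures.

V = 4Q/(πD²) = 3.287 m/s; V²/2g = 0.5507 m
Re = 9.91×10^5, ε/D = 1.92×10^-5 → f = 0.01208 (Swamee-Jain)
Major: h_f = f(L/D)·V²/2g = 0.01208·4508·0.5507 = 29.99 m
Minor: ΣK = 17.4; h_m = ΣK·V²/2g = 9.598 m
Total H_L = 29.99 + 9.598 = 39.59 m

H_L ≈ 39.6 m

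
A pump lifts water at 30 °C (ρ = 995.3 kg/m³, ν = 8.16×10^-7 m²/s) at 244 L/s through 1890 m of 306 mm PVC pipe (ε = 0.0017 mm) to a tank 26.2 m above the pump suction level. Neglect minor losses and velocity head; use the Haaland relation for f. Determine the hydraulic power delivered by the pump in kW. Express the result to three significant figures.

V = 4Q/(πD²) = 3.318 m/s; Re = 1.24×10^6; ε/D = 5.56×10^-6; f = 0.01128
h_f = f(L/D)V²/2g = 39.10 m
Total head H = z + h_f = 26.2 + 39.10 = 65.30 m
P_hyd = ρgQH = 995.3·9.81·0.244·65.30 = 155.6 kW

P_hyd ≈ 156 kW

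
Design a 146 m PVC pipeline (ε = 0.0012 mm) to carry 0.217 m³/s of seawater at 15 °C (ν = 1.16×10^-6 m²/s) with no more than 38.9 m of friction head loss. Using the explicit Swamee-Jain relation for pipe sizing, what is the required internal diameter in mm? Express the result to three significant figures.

Swamee-Jain (Type III): D = 0.66·[ε^1.25·(LQ²/(gh_f))^4.75 + ν·Q^9.4·(L/(gh_f))^5.2]^0.04
LQ²/(gh_f) = 0.01802; L/(gh_f) = 0.3826
Term 1 = ε^1.25·(…)^4.75 = 2.06×10^-16; Term 2 = ν·Q^9.4·(…)^5.2 = 4.54×10^-15
D = 0.66·(2.06×10^-16 + 4.54×10^-15)^0.04 = 0.1764 m = 176 mm
Check: V = 8.87 m/s, Re = 1.35×10^6, f = 0.01125, h_f = 37.4 m ≈ 38.9 m ✓

D ≈ 176 mm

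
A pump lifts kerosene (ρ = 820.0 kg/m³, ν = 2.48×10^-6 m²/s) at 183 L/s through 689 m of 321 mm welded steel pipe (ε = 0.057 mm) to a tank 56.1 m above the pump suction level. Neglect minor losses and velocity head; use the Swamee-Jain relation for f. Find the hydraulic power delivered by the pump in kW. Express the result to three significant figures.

V = 4Q/(πD²) = 2.261 m/s; Re = 2.93×10^5; ε/D = 1.78×10^-4; f = 0.01617
h_f = f(L/D)V²/2g = 9.047 m
Total head H = z + h_f = 56.1 + 9.047 = 65.15 m
P_hyd = ρgQH = 820.0·9.81·0.183·65.15 = 95.90 kW

P_hyd ≈ 95.9 kW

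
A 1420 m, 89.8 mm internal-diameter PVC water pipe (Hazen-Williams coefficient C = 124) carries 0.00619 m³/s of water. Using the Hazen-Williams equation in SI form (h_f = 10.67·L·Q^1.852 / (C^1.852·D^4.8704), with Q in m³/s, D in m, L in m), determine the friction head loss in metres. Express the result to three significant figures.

h_f ≈ 20.5 m

h_f = 10.67·1420·0.00619^1.852 / (124^1.852·0.0898^4.8704) = 20.49 m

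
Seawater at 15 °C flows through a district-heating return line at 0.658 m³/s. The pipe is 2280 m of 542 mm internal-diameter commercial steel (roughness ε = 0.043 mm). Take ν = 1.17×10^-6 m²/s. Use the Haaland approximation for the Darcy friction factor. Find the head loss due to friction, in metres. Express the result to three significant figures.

V = 4Q/(πD²) = 4·0.658/(π·0.542²) = 2.852 m/s
Re = VD/ν = 2.852·0.542/1.17×10^-6 = 1.32×10^6 → turbulent
ε/D = 0.043/542 = 7.93×10^-5
Haaland: f = 0.01271
h_f = f(L/D)V²/(2g) = 0.01271·(2280/0.542)·2.852²/(2·9.81) = 22.16 m

h_f ≈ 22.2 m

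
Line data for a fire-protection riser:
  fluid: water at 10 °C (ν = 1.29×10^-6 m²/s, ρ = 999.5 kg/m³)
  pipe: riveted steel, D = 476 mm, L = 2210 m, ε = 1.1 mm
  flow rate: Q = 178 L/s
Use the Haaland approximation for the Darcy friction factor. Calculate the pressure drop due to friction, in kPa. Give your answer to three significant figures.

V = 4Q/(πD²) = 4·0.178/(π·0.476²) = 1.000 m/s
Re = VD/ν = 1.000·0.476/1.29×10^-6 = 3.69×10^5 → turbulent
ε/D = 1.1/476 = 0.00231
Haaland: f = 0.02479
h_f = f(L/D)V²/(2g) = 0.02479·(2210/0.476)·1.000²/(2·9.81) = 5.869 m
Δp = ρg·h_f = 999.5·9.81·5.869 = 57.55 kPa

Δp ≈ 57.5 kPa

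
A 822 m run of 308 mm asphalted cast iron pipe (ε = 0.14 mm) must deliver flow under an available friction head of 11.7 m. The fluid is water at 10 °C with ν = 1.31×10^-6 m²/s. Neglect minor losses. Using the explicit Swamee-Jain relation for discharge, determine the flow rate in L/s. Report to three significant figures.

Q ≈ 166 L/s

Swamee-Jain (Type II): Q = -0.965·√(gD⁵h_f/L)·ln[ε/(3.7D) + √(3.17ν²L/(gD³h_f))]
√(gD⁵h_f/L) = √(9.81·0.308⁵·11.7/822) = 0.01967
ε/(3.7D) = 1.23×10^-4; √(3.17ν²L/(gD³h_f)) = 3.65×10^-5
Q = -0.965·0.01967·ln(1.594×10^-4) = 0.1660 m³/s
Check: V = 2.23 m/s, Re = 5.24×10^5, f = 0.01744, h_f = 11.8 m ≈ 11.7 m ✓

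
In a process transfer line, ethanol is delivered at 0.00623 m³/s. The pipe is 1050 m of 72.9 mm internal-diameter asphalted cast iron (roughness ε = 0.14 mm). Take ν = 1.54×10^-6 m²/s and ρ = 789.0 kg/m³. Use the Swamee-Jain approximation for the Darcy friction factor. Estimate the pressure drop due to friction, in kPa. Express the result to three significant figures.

Δp ≈ 326 kPa

V = 4Q/(πD²) = 4·0.00623/(π·0.0729²) = 1.493 m/s
Re = VD/ν = 1.493·0.0729/1.54×10^-6 = 7.07×10^4 → turbulent
ε/D = 0.14/72.9 = 0.00192
Swamee-Jain: f = 0.02576
h_f = f(L/D)V²/(2g) = 0.02576·(1050/0.0729)·1.493²/(2·9.81) = 42.13 m
Δp = ρg·h_f = 789.0·9.81·42.13 = 326.1 kPa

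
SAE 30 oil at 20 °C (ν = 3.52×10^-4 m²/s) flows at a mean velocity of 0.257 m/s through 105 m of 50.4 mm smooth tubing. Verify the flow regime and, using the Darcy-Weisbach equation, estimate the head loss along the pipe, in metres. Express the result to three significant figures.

h_f ≈ 12.2 m

Re = VD/ν = 0.257·0.05040/3.52×10^-4 = 36.8 → laminar (Re < 2300)
f = 64/Re = 1.739
h_f = f(L/D)V²/(2g) = 1.739·(105/0.05040)·0.257²/(2·9.81) = 12.20 m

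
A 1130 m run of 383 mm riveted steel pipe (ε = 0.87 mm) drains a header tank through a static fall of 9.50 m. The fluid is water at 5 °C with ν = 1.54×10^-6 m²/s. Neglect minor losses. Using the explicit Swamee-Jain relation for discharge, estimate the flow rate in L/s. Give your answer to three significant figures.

Q ≈ 184 L/s

Swamee-Jain (Type II): Q = -0.965·√(gD⁵h_f/L)·ln[ε/(3.7D) + √(3.17ν²L/(gD³h_f))]
√(gD⁵h_f/L) = √(9.81·0.383⁵·9.50/1130) = 0.02607
ε/(3.7D) = 6.14×10^-4; √(3.17ν²L/(gD³h_f)) = 4.03×10^-5
Q = -0.965·0.02607·ln(6.542×10^-4) = 0.1845 m³/s
Check: V = 1.60 m/s, Re = 3.98×10^5, f = 0.02478, h_f = 9.55 m ≈ 9.50 m ✓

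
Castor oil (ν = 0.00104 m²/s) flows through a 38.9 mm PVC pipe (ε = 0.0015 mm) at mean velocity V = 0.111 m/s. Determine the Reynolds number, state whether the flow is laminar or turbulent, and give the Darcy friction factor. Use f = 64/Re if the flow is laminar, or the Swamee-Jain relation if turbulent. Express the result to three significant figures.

Re ≈ 4.15; laminar; f = 64/Re ≈ 15.4

Re = VD/ν = 0.1110·0.0389/0.00104 = 4.15
Re < 2300 → laminar → f = 64/Re = 15.41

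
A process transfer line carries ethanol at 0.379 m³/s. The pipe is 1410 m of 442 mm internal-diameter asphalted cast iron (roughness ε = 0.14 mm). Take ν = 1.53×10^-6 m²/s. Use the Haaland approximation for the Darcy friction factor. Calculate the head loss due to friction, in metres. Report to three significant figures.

V = 4Q/(πD²) = 4·0.379/(π·0.442²) = 2.470 m/s
Re = VD/ν = 2.470·0.442/1.53×10^-6 = 7.14×10^5 → turbulent
ε/D = 0.14/442 = 3.17×10^-4
Haaland: f = 0.01597
h_f = f(L/D)V²/(2g) = 0.01597·(1410/0.442)·2.470²/(2·9.81) = 15.85 m

h_f ≈ 15.8 m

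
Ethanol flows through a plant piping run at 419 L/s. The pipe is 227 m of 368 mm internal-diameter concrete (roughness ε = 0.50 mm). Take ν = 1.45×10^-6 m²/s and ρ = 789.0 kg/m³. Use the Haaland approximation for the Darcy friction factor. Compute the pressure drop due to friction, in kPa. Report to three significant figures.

V = 4Q/(πD²) = 4·0.419/(π·0.368²) = 3.939 m/s
Re = VD/ν = 3.939·0.368/1.45×10^-6 = 1.00×10^6 → turbulent
ε/D = 0.50/368 = 0.00136
Haaland: f = 0.02144
h_f = f(L/D)V²/(2g) = 0.02144·(227/0.368)·3.939²/(2·9.81) = 10.46 m
Δp = ρg·h_f = 789.0·9.81·10.46 = 80.98 kPa

Δp ≈ 81.0 kPa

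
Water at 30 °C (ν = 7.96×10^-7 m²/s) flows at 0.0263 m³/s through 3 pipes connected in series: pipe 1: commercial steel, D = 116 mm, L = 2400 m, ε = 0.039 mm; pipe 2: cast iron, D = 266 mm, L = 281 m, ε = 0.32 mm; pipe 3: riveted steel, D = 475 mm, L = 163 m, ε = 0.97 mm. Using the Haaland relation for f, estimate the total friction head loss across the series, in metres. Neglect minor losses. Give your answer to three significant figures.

H ≈ 110 m

Pipe 1: V = 2.489 m/s, Re = 3.63×10^5, ε/D = 3.36×10^-4, f = 0.01680, h_1 = f(L/D)V²/2g = 109.7 m
Pipe 2: V = 0.4733 m/s, Re = 1.58×10^5, ε/D = 0.00120, f = 0.02195, h_2 = f(L/D)V²/2g = 0.2648 m
Pipe 3: V = 0.1484 m/s, Re = 8.86×10^4, ε/D = 0.00204, f = 0.02526, h_3 = f(L/D)V²/2g = 0.009733 m
Series → Q common, losses add: H = Σh = 110.0 m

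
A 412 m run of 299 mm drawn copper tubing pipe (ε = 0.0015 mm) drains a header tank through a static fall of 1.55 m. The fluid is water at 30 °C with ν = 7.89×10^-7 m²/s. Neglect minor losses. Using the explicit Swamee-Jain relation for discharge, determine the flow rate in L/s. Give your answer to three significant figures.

Swamee-Jain (Type II): Q = -0.965·√(gD⁵h_f/L)·ln[ε/(3.7D) + √(3.17ν²L/(gD³h_f))]
√(gD⁵h_f/L) = √(9.81·0.299⁵·1.55/412) = 0.009391
ε/(3.7D) = 1.36×10^-6; √(3.17ν²L/(gD³h_f)) = 4.47×10^-5
Q = -0.965·0.009391·ln(4.608×10^-5) = 0.09049 m³/s
Check: V = 1.29 m/s, Re = 4.88×10^5, f = 0.01323, h_f = 1.54 m ≈ 1.55 m ✓

Q ≈ 90.5 L/s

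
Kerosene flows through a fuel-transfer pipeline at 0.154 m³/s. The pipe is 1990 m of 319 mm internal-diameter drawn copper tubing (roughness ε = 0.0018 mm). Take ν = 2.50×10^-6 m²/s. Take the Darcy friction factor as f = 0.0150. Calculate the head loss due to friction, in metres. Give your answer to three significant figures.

V = 4Q/(πD²) = 4·0.154/(π·0.319²) = 1.927 m/s
h_f = f(L/D)V²/(2g) = 0.01500·(1990/0.319)·1.927²/(2·9.81) = 17.71 m

h_f ≈ 17.7 m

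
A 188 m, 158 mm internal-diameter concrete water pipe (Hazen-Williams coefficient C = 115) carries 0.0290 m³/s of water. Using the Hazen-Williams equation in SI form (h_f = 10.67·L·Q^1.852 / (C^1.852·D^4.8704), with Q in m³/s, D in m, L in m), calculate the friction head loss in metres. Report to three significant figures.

h_f = 10.67·188·0.0290^1.852 / (115^1.852·0.158^4.8704) = 3.476 m

h_f ≈ 3.48 m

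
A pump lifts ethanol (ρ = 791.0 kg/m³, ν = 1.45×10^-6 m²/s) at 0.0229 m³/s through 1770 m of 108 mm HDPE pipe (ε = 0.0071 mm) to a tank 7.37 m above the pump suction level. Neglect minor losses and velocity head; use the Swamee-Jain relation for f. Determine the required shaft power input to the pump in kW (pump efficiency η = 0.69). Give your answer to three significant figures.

V = 4Q/(πD²) = 2.500 m/s; Re = 1.86×10^5; ε/D = 6.57×10^-5; f = 0.01631
h_f = f(L/D)V²/2g = 85.12 m
Total head H = z + h_f = 7.37 + 85.12 = 92.49 m
P_hyd = ρgQH = 791.0·9.81·0.0229·92.49 = 16.44 kW
P_shaft = P_hyd/η = 16.44/0.69 = 23.82 kW

P_shaft ≈ 23.8 kW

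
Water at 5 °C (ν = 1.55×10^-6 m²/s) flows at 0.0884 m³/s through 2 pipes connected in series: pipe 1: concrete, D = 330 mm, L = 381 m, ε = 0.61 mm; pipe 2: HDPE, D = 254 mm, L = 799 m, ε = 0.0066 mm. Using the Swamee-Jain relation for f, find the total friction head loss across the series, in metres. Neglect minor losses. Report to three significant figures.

H ≈ 8.73 m

Pipe 1: V = 1.034 m/s, Re = 2.20×10^5, ε/D = 0.00185, f = 0.02396, h_1 = f(L/D)V²/2g = 1.506 m
Pipe 2: V = 1.745 m/s, Re = 2.86×10^5, ε/D = 2.60×10^-5, f = 0.01480, h_2 = f(L/D)V²/2g = 7.221 m
Series → Q common, losses add: H = Σh = 8.727 m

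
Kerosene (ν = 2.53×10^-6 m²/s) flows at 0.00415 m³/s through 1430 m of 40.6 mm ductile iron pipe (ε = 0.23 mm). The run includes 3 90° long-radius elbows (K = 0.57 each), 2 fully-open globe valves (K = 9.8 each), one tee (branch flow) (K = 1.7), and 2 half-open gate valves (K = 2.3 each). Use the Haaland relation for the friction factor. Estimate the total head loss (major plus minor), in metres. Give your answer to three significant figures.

V = 4Q/(πD²) = 3.206 m/s; V²/2g = 0.5237 m
Re = 5.14×10^4, ε/D = 0.00567 → f = 0.03311 (Haaland)
Major: h_f = f(L/D)·V²/2g = 0.03311·35222·0.5237 = 610.7 m
Minor: ΣK = 27.6; h_m = ΣK·V²/2g = 14.46 m
Total H_L = 610.7 + 14.46 = 625.2 m

H_L ≈ 625 m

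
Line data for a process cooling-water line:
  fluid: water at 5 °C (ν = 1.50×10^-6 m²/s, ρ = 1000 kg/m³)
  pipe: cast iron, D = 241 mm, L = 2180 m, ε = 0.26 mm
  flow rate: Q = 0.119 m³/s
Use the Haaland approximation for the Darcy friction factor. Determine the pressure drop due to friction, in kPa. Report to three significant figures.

V = 4Q/(πD²) = 4·0.119/(π·0.241²) = 2.609 m/s
Re = VD/ν = 2.609·0.241/1.50×10^-6 = 4.19×10^5 → turbulent
ε/D = 0.26/241 = 0.00108
Haaland: f = 0.02063
h_f = f(L/D)V²/(2g) = 0.02063·(2180/0.241)·2.609²/(2·9.81) = 64.73 m
Δp = ρg·h_f = 1000·9.81·64.73 = 635.0 kPa

Δp ≈ 635 kPa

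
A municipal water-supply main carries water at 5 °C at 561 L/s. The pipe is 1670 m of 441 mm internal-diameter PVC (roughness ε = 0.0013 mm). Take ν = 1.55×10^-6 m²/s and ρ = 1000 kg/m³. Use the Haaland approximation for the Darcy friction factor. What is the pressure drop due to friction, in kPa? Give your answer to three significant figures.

V = 4Q/(πD²) = 4·0.561/(π·0.441²) = 3.673 m/s
Re = VD/ν = 3.673·0.441/1.55×10^-6 = 1.04×10^6 → turbulent
ε/D = 0.0013/441 = 2.95×10^-6
Haaland: f = 0.01155
h_f = f(L/D)V²/(2g) = 0.01155·(1670/0.441)·3.673²/(2·9.81) = 30.07 m
Δp = ρg·h_f = 1000·9.81·30.07 = 295.0 kPa

Δp ≈ 295 kPa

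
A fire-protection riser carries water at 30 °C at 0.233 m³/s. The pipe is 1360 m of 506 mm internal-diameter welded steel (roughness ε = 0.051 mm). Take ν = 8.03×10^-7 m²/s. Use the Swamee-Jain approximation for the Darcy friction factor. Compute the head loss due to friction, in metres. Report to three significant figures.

h_f ≈ 2.56 m

V = 4Q/(πD²) = 4·0.233/(π·0.506²) = 1.159 m/s
Re = VD/ν = 1.159·0.506/8.03×10^-7 = 7.30×10^5 → turbulent
ε/D = 0.051/506 = 1.01×10^-4
Swamee-Jain: f = 0.01391
h_f = f(L/D)V²/(2g) = 0.01391·(1360/0.506)·1.159²/(2·9.81) = 2.558 m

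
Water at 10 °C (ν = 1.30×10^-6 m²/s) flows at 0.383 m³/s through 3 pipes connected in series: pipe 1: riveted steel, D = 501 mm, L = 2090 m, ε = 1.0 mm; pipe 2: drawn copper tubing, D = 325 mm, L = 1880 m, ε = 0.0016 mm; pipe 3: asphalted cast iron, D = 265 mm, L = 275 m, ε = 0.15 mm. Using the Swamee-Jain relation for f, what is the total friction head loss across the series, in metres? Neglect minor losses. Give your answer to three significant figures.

Pipe 1: V = 1.943 m/s, Re = 7.49×10^5, ε/D = 0.00200, f = 0.02374, h_1 = f(L/D)V²/2g = 19.06 m
Pipe 2: V = 4.617 m/s, Re = 1.15×10^6, ε/D = 4.92×10^-6, f = 0.01147, h_2 = f(L/D)V²/2g = 72.06 m
Pipe 3: V = 6.944 m/s, Re = 1.42×10^6, ε/D = 5.66×10^-4, f = 0.01759, h_3 = f(L/D)V²/2g = 44.85 m
Series → Q common, losses add: H = Σh = 136.0 m

H ≈ 136 m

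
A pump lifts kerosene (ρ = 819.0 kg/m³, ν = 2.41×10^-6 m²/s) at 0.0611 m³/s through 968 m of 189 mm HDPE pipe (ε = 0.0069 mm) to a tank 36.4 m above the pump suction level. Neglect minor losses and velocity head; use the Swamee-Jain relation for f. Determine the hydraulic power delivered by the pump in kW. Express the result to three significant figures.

V = 4Q/(πD²) = 2.178 m/s; Re = 1.71×10^5; ε/D = 3.65×10^-5; f = 0.01632
h_f = f(L/D)V²/2g = 20.21 m
Total head H = z + h_f = 36.4 + 20.21 = 56.61 m
P_hyd = ρgQH = 819.0·9.81·0.0611·56.61 = 27.79 kW

P_hyd ≈ 27.8 kW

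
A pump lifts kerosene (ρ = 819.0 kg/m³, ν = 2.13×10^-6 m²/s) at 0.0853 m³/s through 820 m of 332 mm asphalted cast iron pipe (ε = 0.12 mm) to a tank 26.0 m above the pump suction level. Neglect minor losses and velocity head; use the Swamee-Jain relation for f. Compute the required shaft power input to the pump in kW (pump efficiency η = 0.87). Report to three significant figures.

P_shaft ≈ 22.3 kW

V = 4Q/(πD²) = 0.9853 m/s; Re = 1.54×10^5; ε/D = 3.61×10^-4; f = 0.01871
h_f = f(L/D)V²/2g = 2.287 m
Total head H = z + h_f = 26.0 + 2.287 = 28.29 m
P_hyd = ρgQH = 819.0·9.81·0.0853·28.29 = 19.39 kW
P_shaft = P_hyd/η = 19.39/0.87 = 22.28 kW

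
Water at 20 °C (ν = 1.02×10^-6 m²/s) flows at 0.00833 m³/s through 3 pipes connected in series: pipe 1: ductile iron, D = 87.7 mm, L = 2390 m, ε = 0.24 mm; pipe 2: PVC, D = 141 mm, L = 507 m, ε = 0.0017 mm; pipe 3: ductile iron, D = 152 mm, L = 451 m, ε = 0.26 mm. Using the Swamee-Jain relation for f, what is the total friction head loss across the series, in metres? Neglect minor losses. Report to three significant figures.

H ≈ 72.9 m

Pipe 1: V = 1.379 m/s, Re = 1.19×10^5, ε/D = 0.00274, f = 0.02691, h_1 = f(L/D)V²/2g = 71.08 m
Pipe 2: V = 0.5335 m/s, Re = 7.37×10^4, ε/D = 1.21×10^-5, f = 0.01912, h_2 = f(L/D)V²/2g = 0.9972 m
Pipe 3: V = 0.4591 m/s, Re = 6.84×10^4, ε/D = 0.00171, f = 0.02529, h_3 = f(L/D)V²/2g = 0.8060 m
Series → Q common, losses add: H = Σh = 72.88 m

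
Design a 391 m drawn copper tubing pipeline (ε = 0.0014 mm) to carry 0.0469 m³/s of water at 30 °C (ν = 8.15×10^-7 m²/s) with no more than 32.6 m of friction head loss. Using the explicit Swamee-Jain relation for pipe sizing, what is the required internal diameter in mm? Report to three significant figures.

D ≈ 125 mm

Swamee-Jain (Type III): D = 0.66·[ε^1.25·(LQ²/(gh_f))^4.75 + ν·Q^9.4·(L/(gh_f))^5.2]^0.04
LQ²/(gh_f) = 0.002689; L/(gh_f) = 1.223
Term 1 = ε^1.25·(…)^4.75 = 2.97×10^-20; Term 2 = ν·Q^9.4·(…)^5.2 = 7.48×10^-19
D = 0.66·(2.97×10^-20 + 7.48×10^-19)^0.04 = 0.1245 m = 125 mm
Check: V = 3.85 m/s, Re = 5.88×10^5, f = 0.01292, h_f = 30.7 m ≈ 32.6 m ✓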